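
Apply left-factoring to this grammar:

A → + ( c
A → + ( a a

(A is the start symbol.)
Left-factoring transforms A → αβ₁ | αβ₂ into A → αA' and A' → β₁ | β₂
(α is the longest common prefix among the alternatives). Repeat until
no nonterminal has two alternatives with a common prefix.

Round 1: A has alternatives sharing prefix '+ ('. Introduce A': A → + ( A'
  Add: A' → c
  Add: A' → a a

No remaining common prefixes — done.

Resulting grammar:
A → + ( A'
A' → c
A' → a a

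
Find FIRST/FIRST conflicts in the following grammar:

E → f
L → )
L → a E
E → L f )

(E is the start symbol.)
No FIRST/FIRST conflicts.

A FIRST/FIRST conflict occurs when two productions N → α and N → β for the same non-terminal have FIRST(α) ∩ FIRST(β) ≠ ∅ (with ε ∈ FIRST of a nullable right-hand side, so two nullable alternatives also conflict).

FIRST sets of the non-terminals at (or reachable through a nullable prefix from) the front of some alternative:
  FIRST(L) = { ')', 'a' }

Productions for E:
  E → f: FIRST = { 'f' }
  E → L f ): FIRST = { ')', 'a' }
Productions for L:
  L → ): FIRST = { ')' }
  L → a E: FIRST = { 'a' }

All alternatives of each non-terminal have pairwise disjoint FIRST sets.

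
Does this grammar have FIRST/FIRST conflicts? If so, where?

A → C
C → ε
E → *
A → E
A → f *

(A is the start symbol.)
No FIRST/FIRST conflicts.

A FIRST/FIRST conflict occurs when two productions N → α and N → β for the same non-terminal have FIRST(α) ∩ FIRST(β) ≠ ∅ (with ε ∈ FIRST of a nullable right-hand side, so two nullable alternatives also conflict).

FIRST sets of the non-terminals at (or reachable through a nullable prefix from) the front of some alternative:
  FIRST(C) = { ε }
  FIRST(E) = { '*' }

Productions for A:
  A → C: FIRST = { ε }
  A → E: FIRST = { '*' }
  A → f *: FIRST = { 'f' }
C, E have only one production, so no FIRST/FIRST conflict is possible there.

All alternatives of each non-terminal have pairwise disjoint FIRST sets.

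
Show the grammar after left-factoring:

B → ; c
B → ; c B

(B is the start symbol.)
Left-factoring transforms A → αβ₁ | αβ₂ into A → αA' and A' → β₁ | β₂
(α is the longest common prefix among the alternatives). Repeat until
no nonterminal has two alternatives with a common prefix.

Round 1: B has alternatives sharing prefix '; c'. Introduce B': B → ; c B'
  Add: B' → ε
  Add: B' → B

No remaining common prefixes — done.

Resulting grammar:
B → ; c B'
B' → ε
B' → B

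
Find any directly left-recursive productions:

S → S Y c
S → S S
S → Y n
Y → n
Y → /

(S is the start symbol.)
Yes, S is left-recursive

S → S Y c: LEFT RECURSIVE (starts with S)
S → S S: LEFT RECURSIVE (starts with S)
S → Y n: starts with Y
Y → n: starts with n
Y → /: starts with '/'

The grammar has direct left recursion on: S.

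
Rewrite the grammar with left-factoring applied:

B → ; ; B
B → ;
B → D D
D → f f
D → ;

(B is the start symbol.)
B → ; B'
B' → ; B
B' → ε
B → D D
D → f f
D → ;

Left-factoring transforms A → αβ₁ | αβ₂ into A → αA' and A' → β₁ | β₂
(α is the longest common prefix among the alternatives). Repeat until
no nonterminal has two alternatives with a common prefix.

Round 1: B has alternatives sharing prefix ';'. Introduce B': B → ; B'
  Add: B' → ; B
  Add: B' → ε

No remaining common prefixes — done.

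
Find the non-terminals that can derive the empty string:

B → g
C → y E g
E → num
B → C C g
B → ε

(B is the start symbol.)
A non-terminal is nullable if it can derive ε (the empty string): either it has an ε-production, or it has a production whose right-hand side consists entirely of nullable non-terminals.

ε-productions: B → ε
So B is immediately nullable.
No further non-terminal can be added: every production for the remaining non-terminals contains a terminal or a non-nullable non-terminal.
Nullable = { 'B' }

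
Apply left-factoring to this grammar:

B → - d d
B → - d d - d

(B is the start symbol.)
Left-factoring transforms A → αβ₁ | αβ₂ into A → αA' and A' → β₁ | β₂
(α is the longest common prefix among the alternatives). Repeat until
no nonterminal has two alternatives with a common prefix.

Round 1: B has alternatives sharing prefix '- d d'. Introduce B': B → - d d B'
  Add: B' → ε
  Add: B' → - d

No remaining common prefixes — done.

Resulting grammar:
B → - d d B'
B' → ε
B' → - d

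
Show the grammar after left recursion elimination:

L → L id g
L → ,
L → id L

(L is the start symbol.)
L → , L'
L → id L L'
L' → id g L'
L' → ε

L is directly left-recursive. The standard transformation for
  A → A α₁ | ... | A α_m | β₁ | ... | β_n
is
  A  → β₁ A' | ... | β_n A'
  A' → α₁ A' | ... | α_m A' | ε

L → , becomes L → , L'
L → id L becomes L → id L L'
L → L id g becomes L' → id g L'
Add L' → ε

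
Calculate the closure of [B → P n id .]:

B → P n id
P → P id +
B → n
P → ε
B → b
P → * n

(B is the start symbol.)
Start with: [B → P n id .]
The dot is at the end, so nothing is added.

CLOSURE = { [B → P n id .] }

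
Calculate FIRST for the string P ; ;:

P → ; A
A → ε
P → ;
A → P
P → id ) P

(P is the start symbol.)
FIRST sets of the non-terminals involved (from the grammar, by fixed-point iteration):
  FIRST(P) = { ';', 'id' }

To compute FIRST(P ; ;), process the symbols left to right:
Symbol P is a non-terminal. Add FIRST(P) \ {ε} = { ';', 'id' }
P is not nullable (ε ∉ FIRST(P)), so stop here.
FIRST(P ; ;) = { ';', 'id' }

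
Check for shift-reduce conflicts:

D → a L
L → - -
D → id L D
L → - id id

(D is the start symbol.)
Augment with D' → D and build the canonical LR(0) collection (I0 = CLOSURE({[D' → . D]}), then GOTO on every symbol after a dot until no new states appear). It has 11 states:
  I0: { [D → . a L], [D → . id L D], [D' → . D] }  — shift
  I1: { [D' → D .] }  — accept
  I2: { [D → a . L], [L → . - -], [L → . - id id] }  — shift
  I3: { [D → id . L D], [L → . - -], [L → . - id id] }  — shift
  I4: { [L → - . -], [L → - . id id] }  — shift
  I5: { [D → . a L], [D → . id L D], [D → id L . D] }  — shift
  I6: { [D → id L D .] }  — reduce
  I7: { [L → - - .] }  — reduce
  I8: { [L → - id . id] }  — shift
  I9: { [L → - id id .] }  — reduce
  I10: { [D → a L .] }  — reduce

No state contains both a complete item and a shift item.

Answer: No shift-reduce conflicts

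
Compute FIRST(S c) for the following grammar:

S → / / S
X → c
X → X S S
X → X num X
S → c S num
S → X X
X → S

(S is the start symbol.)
{ '/', 'c' }

FIRST sets of the non-terminals involved (from the grammar, by fixed-point iteration):
  FIRST(S) = { '/', 'c' }

To compute FIRST(S c), process the symbols left to right:
Symbol S is a non-terminal. Add FIRST(S) \ {ε} = { '/', 'c' }
S is not nullable (ε ∉ FIRST(S)), so stop here.
FIRST(S c) = { '/', 'c' }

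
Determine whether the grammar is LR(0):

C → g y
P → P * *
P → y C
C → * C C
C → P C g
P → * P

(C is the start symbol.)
A grammar is LR(0) if no state in the canonical LR(0) collection has:
  - both a shift item (dot before a terminal) and a complete item (shift-reduce conflict), or
  - two or more complete items (reduce-reduce conflict; the accept item [C' → C .] counts as a complete item here).

Augment with C' → C and build the canonical LR(0) collection (I0 = CLOSURE({[C' → . C]}), then GOTO on every symbol after a dot until no new states appear). It has 15 states:
  I0: { [C → . * C C], [C → . P C g], [C → . g y], [C' → . C], [P → . * P], [P → . P * *], [P → . y C] }  — shift
  I1: { [C → * . C C], [C → . * C C], [C → . P C g], [C → . g y], [P → * . P], [P → . * P], [P → . P * *], [P → . y C] }  — shift
  I2: { [C' → C .] }  — accept
  I3: { [C → . * C C], [C → . P C g], [C → . g y], [C → P . C g], [P → . * P], [P → . P * *], [P → . y C], [P → P . * *] }  — shift
  I4: { [C → g . y] }  — shift
  I5: { [C → . * C C], [C → . P C g], [C → . g y], [P → . * P], [P → . P * *], [P → . y C], [P → y . C] }  — shift
  I6: { [P → y C .] }  — reduce
  I7: { [C → g y .] }  — reduce
  I8: { [C → * . C C], [C → . * C C], [C → . P C g], [C → . g y], [P → * . P], [P → . * P], [P → . P * *], [P → . y C], [P → P * . *] }  — shift
  I9: { [C → P C . g] }  — shift
  I10: { [C → P C g .] }  — reduce
  I11: { [C → * . C C], [C → . * C C], [C → . P C g], [C → . g y], [P → * . P], [P → . * P], [P → . P * *], [P → . y C], [P → P * * .] }  — shift, reduce
  I12: { [C → * C . C], [C → . * C C], [C → . P C g], [C → . g y], [P → . * P], [P → . P * *], [P → . y C] }  — shift
  I13: { [C → . * C C], [C → . P C g], [C → . g y], [C → P . C g], [P → * P .], [P → . * P], [P → . P * *], [P → . y C], [P → P . * *] }  — shift, reduce
  I14: { [C → * C C .] }  — reduce

Conflict in state I11:
  Shift-reduce conflict between [P → P * * .] and [C → . * C C]
So the grammar is NOT LR(0).

Answer: No. Shift-reduce conflict between [P → P * * .] and [C → . * C C]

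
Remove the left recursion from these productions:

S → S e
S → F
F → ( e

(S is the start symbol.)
S is directly left-recursive. The standard transformation for
  A → A α₁ | ... | A α_m | β₁ | ... | β_n
is
  A  → β₁ A' | ... | β_n A'
  A' → α₁ A' | ... | α_m A' | ε

S → F becomes S → F S'
S → S e becomes S' → e S'
Add S' → ε

Productions for other non-terminals are unchanged:
  F → ( e

Resulting grammar:
S → F S'
S' → e S'
S' → ε
F → ( e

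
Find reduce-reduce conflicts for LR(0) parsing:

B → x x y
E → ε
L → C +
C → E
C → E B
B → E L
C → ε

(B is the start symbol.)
Yes — I2: [C → .] vs [E → .]; I7: [C → E .] vs [E → .]

A reduce-reduce conflict occurs when an LR(0) state has two complete items [A → α .] and [B → β .] — both call for a reduction, and with no lookahead the parser cannot choose between them.

Augment with B' → B and build the canonical LR(0) collection (I0 = CLOSURE({[B' → . B]}), then GOTO on every symbol after a dot until no new states appear). It has 11 states:
  I0: { [B → . E L], [B → . x x y], [B' → . B], [E → .] }  — shift, reduce
  I1: { [B' → B .] }  — accept
  I2: { [B → E . L], [C → . E B], [C → . E], [C → .], [E → .], [L → . C +] }  — 2 reduces
  I3: { [B → x . x y] }  — shift
  I4: { [B → x x . y] }  — shift
  I5: { [B → x x y .] }  — reduce
  I6: { [L → C . +] }  — shift
  I7: { [B → . E L], [B → . x x y], [C → E . B], [C → E .], [E → .] }  — shift, 2 reduces
  I8: { [B → E L .] }  — reduce
  I9: { [C → E B .] }  — reduce
  I10: { [L → C + .] }  — reduce

I2 contains complete items [C → .], [E → .] — reduce-reduce conflict.
I7 contains complete items [C → E .], [E → .] — reduce-reduce conflict.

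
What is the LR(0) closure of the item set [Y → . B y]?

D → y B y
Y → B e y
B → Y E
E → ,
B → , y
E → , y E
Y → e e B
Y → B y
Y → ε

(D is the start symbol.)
Start with: [Y → . B y]
  [Y → . B y] has the dot before B: add [B → . Y E], [B → . , y]
  [B → . Y E] has the dot before Y: add [Y → . B e y], [Y → . e e B], [Y → .]
No further items can be added.

CLOSURE = { [B → . , y], [B → . Y E], [Y → . B e y], [Y → . B y], [Y → . e e B], [Y → .] }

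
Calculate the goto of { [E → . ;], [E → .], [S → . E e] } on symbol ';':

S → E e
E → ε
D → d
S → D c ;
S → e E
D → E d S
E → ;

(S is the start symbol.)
{ [E → ; .] }

GOTO(I, ';') = CLOSURE({ [A → αX.β] : [A → α.Xβ] ∈ I, X = ';' })

Items with dot before ';', with the dot advanced:
  [E → . ;] → [E → ; .]
Closure adds nothing (no advanced item has the dot before a non-terminal).

GOTO = { [E → ; .] }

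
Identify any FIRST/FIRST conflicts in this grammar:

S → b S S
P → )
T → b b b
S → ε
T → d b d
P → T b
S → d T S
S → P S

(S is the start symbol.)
Yes. S → b S S / S → P S on { 'b' }; S → d T S / S → P S on { 'd' }

A FIRST/FIRST conflict occurs when two productions N → α and N → β for the same non-terminal have FIRST(α) ∩ FIRST(β) ≠ ∅ (with ε ∈ FIRST of a nullable right-hand side, so two nullable alternatives also conflict).

FIRST sets of the non-terminals at (or reachable through a nullable prefix from) the front of some alternative:
  FIRST(P) = { ')', 'b', 'd' }
  FIRST(T) = { 'b', 'd' }

Productions for S:
  S → b S S: FIRST = { 'b' }
  S → ε: FIRST = { ε }
  S → d T S: FIRST = { 'd' }
  S → P S: FIRST = { ')', 'b', 'd' }
Productions for P:
  P → ): FIRST = { ')' }
  P → T b: FIRST = { 'b', 'd' }
Productions for T:
  T → b b b: FIRST = { 'b' }
  T → d b d: FIRST = { 'd' }

Conflict for S: S → b S S and S → P S
  Overlap: { 'b' }
Conflict for S: S → d T S and S → P S
  Overlap: { 'd' }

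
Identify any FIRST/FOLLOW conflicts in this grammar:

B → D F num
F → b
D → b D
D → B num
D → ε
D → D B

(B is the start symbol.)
Yes. D → b D with FOLLOW(D) on { 'b' }; D → B num with FOLLOW(D) on { 'b' }; D → D B with FOLLOW(D) on { 'b' }

A FIRST/FOLLOW conflict occurs when a non-terminal N has a nullable alternative N → β (β ⇒* ε) and another alternative N → α with FIRST(α) ∩ FOLLOW(N) ≠ ∅: on such a lookahead the parser cannot decide between expanding α and letting N vanish via β.

Nullable non-terminals: D.
FIRST sets used below: FIRST(B) = { 'b' }, FIRST(D) = { 'b', ε }

D: nullable alternative(s) D → ε; FOLLOW(D) = { 'b' }
  D → b D: FIRST \ {ε} = { 'b' } — overlaps FOLLOW(D) on { 'b' }: CONFLICT
  D → B num: FIRST \ {ε} = { 'b' } — overlaps FOLLOW(D) on { 'b' }: CONFLICT
  D → ε: FIRST \ {ε} = { } — this is the only nullable alternative, skip
  D → D B: FIRST \ {ε} = { 'b' } — overlaps FOLLOW(D) on { 'b' }: CONFLICT

B, F have no nullable alternative, so no FIRST/FOLLOW check is needed there.

So the grammar has 3 FIRST/FOLLOW conflicts (marked CONFLICT above).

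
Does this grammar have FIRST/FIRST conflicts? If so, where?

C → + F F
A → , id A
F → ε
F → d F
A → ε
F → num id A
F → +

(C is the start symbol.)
Productions for A:
  A → , id A: FIRST = { ',' }
  A → ε: FIRST = { ε }
Productions for F:
  F → ε: FIRST = { ε }
  F → d F: FIRST = { 'd' }
  F → num id A: FIRST = { 'num' }
  F → +: FIRST = { '+' }
C has only one production, so no FIRST/FIRST conflict is possible there.

All alternatives of each non-terminal have pairwise disjoint FIRST sets.

Answer: No FIRST/FIRST conflicts.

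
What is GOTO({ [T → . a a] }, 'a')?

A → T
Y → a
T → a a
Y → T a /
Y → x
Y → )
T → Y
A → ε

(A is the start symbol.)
{ [T → a . a] }

GOTO(I, 'a') = CLOSURE({ [A → αX.β] : [A → α.Xβ] ∈ I, X = 'a' })

Items with dot before 'a', with the dot advanced:
  [T → . a a] → [T → a . a]
Closure adds nothing (no advanced item has the dot before a non-terminal).

GOTO = { [T → a . a] }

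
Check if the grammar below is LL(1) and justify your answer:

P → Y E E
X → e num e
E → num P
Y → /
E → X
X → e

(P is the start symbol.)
A grammar is LL(1) if for each non-terminal N with multiple productions, the predict sets of those productions are pairwise disjoint, where PREDICT(N → α) = (FIRST(α) \ {ε}) ∪ (FOLLOW(N) if α ⇒* ε).

Relevant sets:
  FIRST(X) = { 'e' }

For X:
  PREDICT(X → e num e) = { 'e' }
  PREDICT(X → e) = { 'e' }
For E:
  PREDICT(E → num P) = { 'num' }
  PREDICT(E → X) = { 'e' }
P, Y have a single production, so nothing to check there.

Conflict found: Predict set conflict for X: { 'e' }
The grammar is NOT LL(1).

Answer: No. Predict set conflict for X: { 'e' }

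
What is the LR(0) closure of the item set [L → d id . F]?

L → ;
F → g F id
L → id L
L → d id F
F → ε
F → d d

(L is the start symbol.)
Start with: [L → d id . F]
  [L → d id . F] has the dot before F: add [F → . g F id], [F → .], [F → . d d]
No further items can be added.

CLOSURE = { [F → . d d], [F → . g F id], [F → .], [L → d id . F] }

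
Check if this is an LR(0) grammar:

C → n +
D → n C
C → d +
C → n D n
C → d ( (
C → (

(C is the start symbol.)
A grammar is LR(0) if no state in the canonical LR(0) collection has:
  - both a shift item (dot before a terminal) and a complete item (shift-reduce conflict), or
  - two or more complete items (reduce-reduce conflict; the accept item [C' → C .] counts as a complete item here).

Augment with C' → C and build the canonical LR(0) collection (I0 = CLOSURE({[C' → . C]}), then GOTO on every symbol after a dot until no new states appear). It has 13 states:
  I0: { [C → . (], [C → . d ( (], [C → . d +], [C → . n +], [C → . n D n], [C' → . C] }  — shift
  I1: { [C → ( .] }  — reduce
  I2: { [C' → C .] }  — accept
  I3: { [C → d . ( (], [C → d . +] }  — shift
  I4: { [C → n . +], [C → n . D n], [D → . n C] }  — shift
  I5: { [C → n + .] }  — reduce
  I6: { [C → n D . n] }  — shift
  I7: { [C → . (], [C → . d ( (], [C → . d +], [C → . n +], [C → . n D n], [D → n . C] }  — shift
  I8: { [D → n C .] }  — reduce
  I9: { [C → n D n .] }  — reduce
  I10: { [C → d ( . (] }  — shift
  I11: { [C → d + .] }  — reduce
  I12: { [C → d ( ( .] }  — reduce

Every state is either a pure shift/goto state or contains exactly one complete item and nothing to shift — no conflicts. The grammar is LR(0).

Answer: Yes, the grammar is LR(0)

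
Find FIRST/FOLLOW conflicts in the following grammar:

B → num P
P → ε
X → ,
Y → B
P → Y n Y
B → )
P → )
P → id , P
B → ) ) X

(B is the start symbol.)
No FIRST/FOLLOW conflicts.

A FIRST/FOLLOW conflict occurs when a non-terminal N has a nullable alternative N → β (β ⇒* ε) and another alternative N → α with FIRST(α) ∩ FOLLOW(N) ≠ ∅: on such a lookahead the parser cannot decide between expanding α and letting N vanish via β.

Nullable non-terminals: P.
FIRST sets used below: FIRST(Y) = { ')', 'num' }

P: nullable alternative(s) P → ε; FOLLOW(P) = { $, 'n' }
  P → ε: FIRST \ {ε} = { } — this is the only nullable alternative, skip
  P → Y n Y: FIRST \ {ε} = { ')', 'num' } — disjoint from FOLLOW(P)
  P → ): FIRST \ {ε} = { ')' } — disjoint from FOLLOW(P)
  P → id , P: FIRST \ {ε} = { 'id' } — disjoint from FOLLOW(P)

B, X, Y have no nullable alternative, so no FIRST/FOLLOW check is needed there.

No FIRST/FOLLOW conflicts found.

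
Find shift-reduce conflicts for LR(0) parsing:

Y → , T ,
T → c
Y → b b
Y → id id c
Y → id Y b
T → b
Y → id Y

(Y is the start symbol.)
Yes — I5: [Y → id Y .] vs [Y → id Y . b]

Augment with Y' → Y and build the canonical LR(0) collection (I0 = CLOSURE({[Y' → . Y]}), then GOTO on every symbol after a dot until no new states appear). It has 14 states:
  I0: { [Y → . , T ,], [Y → . b b], [Y → . id Y b], [Y → . id Y], [Y → . id id c], [Y' → . Y] }  — shift
  I1: { [T → . b], [T → . c], [Y → , . T ,] }  — shift
  I2: { [Y' → Y .] }  — accept
  I3: { [Y → b . b] }  — shift
  I4: { [Y → . , T ,], [Y → . b b], [Y → . id Y b], [Y → . id Y], [Y → . id id c], [Y → id . Y b], [Y → id . Y], [Y → id . id c] }  — shift
  I5: { [Y → id Y . b], [Y → id Y .] }  — shift, reduce
  I6: { [Y → . , T ,], [Y → . b b], [Y → . id Y b], [Y → . id Y], [Y → . id id c], [Y → id . Y b], [Y → id . Y], [Y → id . id c], [Y → id id . c] }  — shift
  I7: { [Y → id id c .] }  — reduce
  I8: { [Y → id Y b .] }  — reduce
  I9: { [Y → b b .] }  — reduce
  I10: { [Y → , T . ,] }  — shift
  I11: { [T → b .] }  — reduce
  I12: { [T → c .] }  — reduce
  I13: { [Y → , T , .] }  — reduce

I5 contains reduce item [Y → id Y .] and shift item [Y → id Y . b] — shift-reduce conflict.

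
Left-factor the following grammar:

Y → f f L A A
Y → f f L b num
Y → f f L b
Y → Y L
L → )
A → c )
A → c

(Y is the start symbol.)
Left-factoring transforms A → αβ₁ | αβ₂ into A → αA' and A' → β₁ | β₂
(α is the longest common prefix among the alternatives). Repeat until
no nonterminal has two alternatives with a common prefix.

Round 1: Y has alternatives sharing prefix 'f f L'. Introduce Y': Y → f f L Y'
  Add: Y' → A A
  Add: Y' → b num
  Add: Y' → b

Round 2: Y' has alternatives sharing prefix 'b'. Introduce Y'': Y' → b Y''
  Add: Y'' → num
  Add: Y'' → ε

Round 3: A has alternatives sharing prefix 'c'. Introduce A': A → c A'
  Add: A' → )
  Add: A' → ε

No remaining common prefixes — done.

Resulting grammar:
Y → f f L Y'
Y' → A A
Y' → b Y''
Y'' → num
Y'' → ε
Y → Y L
L → )
A → c A'
A' → )
A' → ε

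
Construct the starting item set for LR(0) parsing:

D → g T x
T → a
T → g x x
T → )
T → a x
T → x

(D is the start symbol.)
{ [D → . g T x], [D' → . D] }

First, augment the grammar with D' → D
I₀ = CLOSURE({ [D' → . D] }):
  [D' → . D] has the dot before D: add [D → . g T x]
No further items can be added.

I₀ = { [D → . g T x], [D' → . D] }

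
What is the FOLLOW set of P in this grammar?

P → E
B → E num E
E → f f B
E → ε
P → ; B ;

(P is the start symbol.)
{ $ }

P is the start symbol, so $ ∈ FOLLOW(P).
P does not occur on any right-hand side.

Taking the union: FOLLOW(P) = { $ }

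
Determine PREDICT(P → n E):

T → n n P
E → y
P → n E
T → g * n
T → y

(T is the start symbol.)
{ 'n' }

PREDICT(P → n E) = (FIRST(RHS) \ {ε}) ∪ (FOLLOW(P) if ε ∈ FIRST(RHS), i.e. RHS ⇒* ε)
FIRST(n E) = { 'n' }
ε ∉ FIRST(n E), so FOLLOW(P) is not added.
PREDICT(P → n E) = { 'n' }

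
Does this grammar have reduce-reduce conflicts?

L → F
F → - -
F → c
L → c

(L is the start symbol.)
Yes — I4: [F → c .] vs [L → c .]

A reduce-reduce conflict occurs when an LR(0) state has two complete items [A → α .] and [B → β .] — both call for a reduction, and with no lookahead the parser cannot choose between them.

Augment with L' → L and build the canonical LR(0) collection (I0 = CLOSURE({[L' → . L]}), then GOTO on every symbol after a dot until no new states appear). It has 6 states:
  I0: { [F → . - -], [F → . c], [L → . F], [L → . c], [L' → . L] }  — shift
  I1: { [F → - . -] }  — shift
  I2: { [L → F .] }  — reduce
  I3: { [L' → L .] }  — accept
  I4: { [F → c .], [L → c .] }  — 2 reduces
  I5: { [F → - - .] }  — reduce

I4 contains complete items [F → c .], [L → c .] — reduce-reduce conflict.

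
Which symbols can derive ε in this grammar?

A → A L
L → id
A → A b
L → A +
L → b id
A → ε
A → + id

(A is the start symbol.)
A non-terminal is nullable if it can derive ε (the empty string): either it has an ε-production, or it has a production whose right-hand side consists entirely of nullable non-terminals.

ε-productions: A → ε
So A is immediately nullable.
No further non-terminal can be added: every production for the remaining non-terminals contains a terminal or a non-nullable non-terminal.
Nullable = { 'A' }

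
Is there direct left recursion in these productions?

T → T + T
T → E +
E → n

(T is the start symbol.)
Yes, T is left-recursive

T → T + T: LEFT RECURSIVE (starts with T)
T → E +: starts with E
E → n: starts with n

The grammar has direct left recursion on: T.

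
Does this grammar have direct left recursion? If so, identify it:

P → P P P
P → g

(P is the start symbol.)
Yes, P is left-recursive

P → P P P: LEFT RECURSIVE (starts with P)
P → g: starts with g

The grammar has direct left recursion on: P.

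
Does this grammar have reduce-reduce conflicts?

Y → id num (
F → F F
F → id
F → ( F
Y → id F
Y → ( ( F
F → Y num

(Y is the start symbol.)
Yes — I14: [F → ( F .] vs [Y → ( ( F .]

A reduce-reduce conflict occurs when an LR(0) state has two complete items [A → α .] and [B → β .] — both call for a reduction, and with no lookahead the parser cannot choose between them.

Augment with Y' → Y and build the canonical LR(0) collection (I0 = CLOSURE({[Y' → . Y]}), then GOTO on every symbol after a dot until no new states appear). It has 17 states:
  I0: { [Y → . ( ( F], [Y → . id F], [Y → . id num (], [Y' → . Y] }  — shift
  I1: { [Y → ( . ( F] }  — shift
  I2: { [Y' → Y .] }  — accept
  I3: { [F → . ( F], [F → . F F], [F → . Y num], [F → . id], [Y → . ( ( F], [Y → . id F], [Y → . id num (], [Y → id . F], [Y → id . num (] }  — shift
  I4: { [F → ( . F], [F → . ( F], [F → . F F], [F → . Y num], [F → . id], [Y → ( . ( F], [Y → . ( ( F], [Y → . id F], [Y → . id num (] }  — shift
  I5: { [F → . ( F], [F → . F F], [F → . Y num], [F → . id], [F → F . F], [Y → . ( ( F], [Y → . id F], [Y → . id num (], [Y → id F .] }  — shift, reduce
  I6: { [F → Y . num] }  — shift
  I7: { [F → . ( F], [F → . F F], [F → . Y num], [F → . id], [F → id .], [Y → . ( ( F], [Y → . id F], [Y → . id num (], [Y → id . F], [Y → id . num (] }  — shift, reduce
  I8: { [Y → id num . (] }  — shift
  I9: { [Y → id num ( .] }  — reduce
  I10: { [F → Y num .] }  — reduce
  I11: { [F → . ( F], [F → . F F], [F → . Y num], [F → . id], [F → F . F], [F → F F .], [Y → . ( ( F], [Y → . id F], [Y → . id num (] }  — shift, reduce
  I12: { [F → ( . F], [F → . ( F], [F → . F F], [F → . Y num], [F → . id], [Y → ( ( . F], [Y → ( . ( F], [Y → . ( ( F], [Y → . id F], [Y → . id num (] }  — shift
  I13: { [F → ( F .], [F → . ( F], [F → . F F], [F → . Y num], [F → . id], [F → F . F], [Y → . ( ( F], [Y → . id F], [Y → . id num (] }  — shift, reduce
  I14: { [F → ( F .], [F → . ( F], [F → . F F], [F → . Y num], [F → . id], [F → F . F], [Y → ( ( F .], [Y → . ( ( F], [Y → . id F], [Y → . id num (] }  — shift, 2 reduces
  I15: { [F → . ( F], [F → . F F], [F → . Y num], [F → . id], [Y → ( ( . F], [Y → . ( ( F], [Y → . id F], [Y → . id num (] }  — shift
  I16: { [F → . ( F], [F → . F F], [F → . Y num], [F → . id], [F → F . F], [Y → ( ( F .], [Y → . ( ( F], [Y → . id F], [Y → . id num (] }  — shift, reduce

I14 contains complete items [F → ( F .], [Y → ( ( F .] — reduce-reduce conflict.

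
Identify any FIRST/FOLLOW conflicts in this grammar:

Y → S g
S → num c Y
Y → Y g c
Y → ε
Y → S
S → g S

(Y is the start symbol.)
Yes. Y → S g with FOLLOW(Y) on { 'g' }; Y → Y g c with FOLLOW(Y) on { 'g' }; Y → S with FOLLOW(Y) on { 'g' }

A FIRST/FOLLOW conflict occurs when a non-terminal N has a nullable alternative N → β (β ⇒* ε) and another alternative N → α with FIRST(α) ∩ FOLLOW(N) ≠ ∅: on such a lookahead the parser cannot decide between expanding α and letting N vanish via β.

Nullable non-terminals: Y.
FIRST sets used below: FIRST(S) = { 'g', 'num' }, FIRST(Y) = { 'g', 'num', ε }

Y: nullable alternative(s) Y → ε; FOLLOW(Y) = { $, 'g' }
  Y → S g: FIRST \ {ε} = { 'g', 'num' } — overlaps FOLLOW(Y) on { 'g' }: CONFLICT
  Y → Y g c: FIRST \ {ε} = { 'g', 'num' } — overlaps FOLLOW(Y) on { 'g' }: CONFLICT
  Y → ε: FIRST \ {ε} = { } — this is the only nullable alternative, skip
  Y → S: FIRST \ {ε} = { 'g', 'num' } — overlaps FOLLOW(Y) on { 'g' }: CONFLICT

S has no nullable alternative, so no FIRST/FOLLOW check is needed there.

So the grammar has 3 FIRST/FOLLOW conflicts (marked CONFLICT above).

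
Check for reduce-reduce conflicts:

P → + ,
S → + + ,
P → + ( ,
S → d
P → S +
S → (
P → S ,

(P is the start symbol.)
Augment with P' → P and build the canonical LR(0) collection (I0 = CLOSURE({[P' → . P]}), then GOTO on every symbol after a dot until no new states appear). It has 13 states:
  I0: { [P → . + ( ,], [P → . + ,], [P → . S +], [P → . S ,], [P' → . P], [S → . (], [S → . + + ,], [S → . d] }  — shift
  I1: { [S → ( .] }  — reduce
  I2: { [P → + . ( ,], [P → + . ,], [S → + . + ,] }  — shift
  I3: { [P' → P .] }  — accept
  I4: { [P → S . +], [P → S . ,] }  — shift
  I5: { [S → d .] }  — reduce
  I6: { [P → S + .] }  — reduce
  I7: { [P → S , .] }  — reduce
  I8: { [P → + ( . ,] }  — shift
  I9: { [S → + + . ,] }  — shift
  I10: { [P → + , .] }  — reduce
  I11: { [S → + + , .] }  — reduce
  I12: { [P → + ( , .] }  — reduce

No state contains more than one complete item.

Answer: No reduce-reduce conflicts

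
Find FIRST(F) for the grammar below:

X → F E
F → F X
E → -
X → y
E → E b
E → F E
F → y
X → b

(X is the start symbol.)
{ 'y' }

To compute FIRST(F), examine every production with F on the left-hand side, reading each right-hand side left to right until a non-nullable symbol is reached.

From F → F X:
  - F is the symbol being defined: contributes nothing new
    F is not nullable, so stop
From F → y:
  - y is a terminal: add 'y' and stop

Collecting: FIRST(F) = { 'y' }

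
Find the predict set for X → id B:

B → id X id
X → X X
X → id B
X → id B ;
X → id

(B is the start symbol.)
PREDICT(X → id B) = (FIRST(RHS) \ {ε}) ∪ (FOLLOW(X) if ε ∈ FIRST(RHS), i.e. RHS ⇒* ε)
FIRST(id B) = { 'id' }
ε ∉ FIRST(id B), so FOLLOW(X) is not added.
PREDICT(X → id B) = { 'id' }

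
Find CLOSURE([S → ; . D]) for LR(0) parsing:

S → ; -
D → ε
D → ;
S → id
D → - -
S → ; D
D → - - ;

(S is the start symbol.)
To compute CLOSURE, for each item [A → α.Bβ] where B is a non-terminal, add [B → .γ] for all productions B → γ; repeat for the newly added items until nothing changes.

Start with: [S → ; . D]
  [S → ; . D] has the dot before D: add [D → .], [D → . ;], [D → . - -], [D → . - - ;]
No further items can be added.

CLOSURE = { [D → . - - ;], [D → . - -], [D → . ;], [D → .], [S → ; . D] }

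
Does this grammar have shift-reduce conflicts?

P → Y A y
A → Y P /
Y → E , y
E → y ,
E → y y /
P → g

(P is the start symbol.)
Augment with P' → P and build the canonical LR(0) collection (I0 = CLOSURE({[P' → . P]}), then GOTO on every symbol after a dot until no new states appear). It has 16 states:
  I0: { [E → . y ,], [E → . y y /], [P → . Y A y], [P → . g], [P' → . P], [Y → . E , y] }  — shift
  I1: { [Y → E . , y] }  — shift
  I2: { [P' → P .] }  — accept
  I3: { [A → . Y P /], [E → . y ,], [E → . y y /], [P → Y . A y], [Y → . E , y] }  — shift
  I4: { [P → g .] }  — reduce
  I5: { [E → y . ,], [E → y . y /] }  — shift
  I6: { [E → y , .] }  — reduce
  I7: { [E → y y . /] }  — shift
  I8: { [E → y y / .] }  — reduce
  I9: { [P → Y A . y] }  — shift
  I10: { [A → Y . P /], [E → . y ,], [E → . y y /], [P → . Y A y], [P → . g], [Y → . E , y] }  — shift
  I11: { [A → Y P . /] }  — shift
  I12: { [A → Y P / .] }  — reduce
  I13: { [P → Y A y .] }  — reduce
  I14: { [Y → E , . y] }  — shift
  I15: { [Y → E , y .] }  — reduce

No state contains both a complete item and a shift item.

Answer: No shift-reduce conflicts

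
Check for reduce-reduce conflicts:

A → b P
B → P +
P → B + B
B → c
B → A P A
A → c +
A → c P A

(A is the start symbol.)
Augment with A' → A and build the canonical LR(0) collection (I0 = CLOSURE({[A' → . A]}), then GOTO on every symbol after a dot until no new states appear). It has 17 states:
  I0: { [A → . b P], [A → . c +], [A → . c P A], [A' → . A] }  — shift
  I1: { [A' → A .] }  — accept
  I2: { [A → . b P], [A → . c +], [A → . c P A], [A → b . P], [B → . A P A], [B → . P +], [B → . c], [P → . B + B] }  — shift
  I3: { [A → . b P], [A → . c +], [A → . c P A], [A → c . +], [A → c . P A], [B → . A P A], [B → . P +], [B → . c], [P → . B + B] }  — shift
  I4: { [A → c + .] }  — reduce
  I5: { [A → . b P], [A → . c +], [A → . c P A], [B → . A P A], [B → . P +], [B → . c], [B → A . P A], [P → . B + B] }  — shift
  I6: { [P → B . + B] }  — shift
  I7: { [A → . b P], [A → . c +], [A → . c P A], [A → c P . A], [B → P . +] }  — shift
  I8: { [A → . b P], [A → . c +], [A → . c P A], [A → c . +], [A → c . P A], [B → . A P A], [B → . P +], [B → . c], [B → c .], [P → . B + B] }  — shift, reduce
  I9: { [B → P + .] }  — reduce
  I10: { [A → c P A .] }  — reduce
  I11: { [A → . b P], [A → . c +], [A → . c P A], [B → . A P A], [B → . P +], [B → . c], [P → . B + B], [P → B + . B] }  — shift
  I12: { [P → B + B .], [P → B . + B] }  — shift, reduce
  I13: { [B → P . +] }  — shift
  I14: { [A → . b P], [A → . c +], [A → . c P A], [B → A P . A], [B → P . +] }  — shift
  I15: { [B → A P A .] }  — reduce
  I16: { [A → b P .], [B → P . +] }  — shift, reduce

No state contains more than one complete item.

Answer: No reduce-reduce conflicts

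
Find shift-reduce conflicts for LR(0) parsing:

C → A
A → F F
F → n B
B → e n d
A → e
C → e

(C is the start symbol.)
Augment with C' → C and build the canonical LR(0) collection (I0 = CLOSURE({[C' → . C]}), then GOTO on every symbol after a dot until no new states appear). It has 11 states:
  I0: { [A → . F F], [A → . e], [C → . A], [C → . e], [C' → . C], [F → . n B] }  — shift
  I1: { [C → A .] }  — reduce
  I2: { [C' → C .] }  — accept
  I3: { [A → F . F], [F → . n B] }  — shift
  I4: { [A → e .], [C → e .] }  — 2 reduces
  I5: { [B → . e n d], [F → n . B] }  — shift
  I6: { [F → n B .] }  — reduce
  I7: { [B → e . n d] }  — shift
  I8: { [B → e n . d] }  — shift
  I9: { [B → e n d .] }  — reduce
  I10: { [A → F F .] }  — reduce

No state contains both a complete item and a shift item.

Answer: No shift-reduce conflicts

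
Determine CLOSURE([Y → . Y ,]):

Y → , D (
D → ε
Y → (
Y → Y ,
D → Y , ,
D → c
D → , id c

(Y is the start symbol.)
To compute CLOSURE, for each item [A → α.Bβ] where B is a non-terminal, add [B → .γ] for all productions B → γ; repeat for the newly added items until nothing changes.

Start with: [Y → . Y ,]
  [Y → . Y ,] has the dot before Y: add [Y → . , D (], [Y → . (]
No further items can be added.

CLOSURE = { [Y → . (], [Y → . , D (], [Y → . Y ,] }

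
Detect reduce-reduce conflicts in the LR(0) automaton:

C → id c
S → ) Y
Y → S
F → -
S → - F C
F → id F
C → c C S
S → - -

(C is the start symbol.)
A reduce-reduce conflict occurs when an LR(0) state has two complete items [A → α .] and [B → β .] — both call for a reduction, and with no lookahead the parser cannot choose between them.

Augment with C' → C and build the canonical LR(0) collection (I0 = CLOSURE({[C' → . C]}), then GOTO on every symbol after a dot until no new states appear). It has 17 states:
  I0: { [C → . c C S], [C → . id c], [C' → . C] }  — shift
  I1: { [C' → C .] }  — accept
  I2: { [C → . c C S], [C → . id c], [C → c . C S] }  — shift
  I3: { [C → id . c] }  — shift
  I4: { [C → id c .] }  — reduce
  I5: { [C → c C . S], [S → . ) Y], [S → . - -], [S → . - F C] }  — shift
  I6: { [S → ) . Y], [S → . ) Y], [S → . - -], [S → . - F C], [Y → . S] }  — shift
  I7: { [F → . -], [F → . id F], [S → - . -], [S → - . F C] }  — shift
  I8: { [C → c C S .] }  — reduce
  I9: { [F → - .], [S → - - .] }  — 2 reduces
  I10: { [C → . c C S], [C → . id c], [S → - F . C] }  — shift
  I11: { [F → . -], [F → . id F], [F → id . F] }  — shift
  I12: { [F → - .] }  — reduce
  I13: { [F → id F .] }  — reduce
  I14: { [S → - F C .] }  — reduce
  I15: { [Y → S .] }  — reduce
  I16: { [S → ) Y .] }  — reduce

I9 contains complete items [F → - .], [S → - - .] — reduce-reduce conflict.

Answer: Yes — I9: [F → - .] vs [S → - - .]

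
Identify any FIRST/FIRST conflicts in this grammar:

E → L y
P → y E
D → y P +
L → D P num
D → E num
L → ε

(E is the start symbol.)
Yes. D → y P '+' / D → E num on { 'y' }

FIRST sets of the non-terminals at (or reachable through a nullable prefix from) the front of some alternative:
  FIRST(E) = { 'y' }
  FIRST(D) = { 'y' }

Productions for D:
  D → y P +: FIRST = { 'y' }
  D → E num: FIRST = { 'y' }
Productions for L:
  L → D P num: FIRST = { 'y' }
  L → ε: FIRST = { ε }
E, P have only one production, so no FIRST/FIRST conflict is possible there.

Conflict for D: D → y P + and D → E num
  Overlap: { 'y' }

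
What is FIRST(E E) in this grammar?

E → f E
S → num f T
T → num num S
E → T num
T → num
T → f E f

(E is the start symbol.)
{ 'f', 'num' }

FIRST sets of the non-terminals involved (from the grammar, by fixed-point iteration):
  FIRST(E) = { 'f', 'num' }

To compute FIRST(E E), process the symbols left to right:
Symbol E is a non-terminal. Add FIRST(E) \ {ε} = { 'f', 'num' }
E is not nullable (ε ∉ FIRST(E)), so stop here.
FIRST(E E) = { 'f', 'num' }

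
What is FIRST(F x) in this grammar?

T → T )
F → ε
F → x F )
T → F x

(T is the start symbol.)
FIRST sets of the non-terminals involved (from the grammar, by fixed-point iteration):
  FIRST(F) = { 'x', ε }

To compute FIRST(F x), process the symbols left to right:
Symbol F is a non-terminal. Add FIRST(F) \ {ε} = { 'x' }
F is nullable (ε ∈ FIRST(F)), continue to the next symbol.
Symbol x is a terminal. Add 'x' and stop.
FIRST(F x) = { 'x' }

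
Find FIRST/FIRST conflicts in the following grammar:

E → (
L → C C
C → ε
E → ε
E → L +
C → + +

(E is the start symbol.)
A FIRST/FIRST conflict occurs when two productions N → α and N → β for the same non-terminal have FIRST(α) ∩ FIRST(β) ≠ ∅ (with ε ∈ FIRST of a nullable right-hand side, so two nullable alternatives also conflict).

FIRST sets of the non-terminals at (or reachable through a nullable prefix from) the front of some alternative:
  FIRST(L) = { '+', ε }

Productions for E:
  E → (: FIRST = { '(' }
  E → ε: FIRST = { ε }
  E → L +: FIRST = { '+' }
Productions for C:
  C → ε: FIRST = { ε }
  C → + +: FIRST = { '+' }
L has only one production, so no FIRST/FIRST conflict is possible there.

All alternatives of each non-terminal have pairwise disjoint FIRST sets.

Answer: No FIRST/FIRST conflicts.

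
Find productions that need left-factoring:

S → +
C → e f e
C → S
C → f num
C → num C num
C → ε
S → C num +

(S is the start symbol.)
Left-factoring is needed when two productions for the same non-terminal
share a common prefix on the right-hand side.

Productions for S:
  S → +
  S → C num +
Productions for C:
  C → e f e
  C → S
  C → f num
  C → num C num
  C → ε

No common prefixes found.

Answer: No, left-factoring is not needed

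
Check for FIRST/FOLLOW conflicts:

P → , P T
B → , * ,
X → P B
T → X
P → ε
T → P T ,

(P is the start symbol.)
Yes. P → ',' P T with FOLLOW(P) on { ',' }

Nullable non-terminals: P.

P: nullable alternative(s) P → ε; FOLLOW(P) = { $, ',' }
  P → , P T: FIRST \ {ε} = { ',' } — overlaps FOLLOW(P) on { ',' }: CONFLICT
  P → ε: FIRST \ {ε} = { } — this is the only nullable alternative, skip

B, T, X have no nullable alternative, so no FIRST/FOLLOW check is needed there.

So the grammar has 1 FIRST/FOLLOW conflict (marked CONFLICT above).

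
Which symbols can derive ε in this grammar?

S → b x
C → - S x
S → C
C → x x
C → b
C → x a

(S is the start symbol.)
None

A non-terminal is nullable if it can derive ε (the empty string): either it has an ε-production, or it has a production whose right-hand side consists entirely of nullable non-terminals.

There are no ε-productions, so no non-terminal can derive ε.
No non-terminals are nullable.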